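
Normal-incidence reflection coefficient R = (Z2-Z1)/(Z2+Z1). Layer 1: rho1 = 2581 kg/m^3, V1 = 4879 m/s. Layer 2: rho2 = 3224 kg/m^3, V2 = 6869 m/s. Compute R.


Z1 = 2581 * 4879 = 12592699
Z2 = 3224 * 6869 = 22145656
R = (22145656 - 12592699) / (22145656 + 12592699) = 9552957 / 34738355 = 0.275

0.275


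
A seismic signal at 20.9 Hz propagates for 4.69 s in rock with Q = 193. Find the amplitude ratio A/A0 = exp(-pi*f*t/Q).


pi*f*t/Q = pi*20.9*4.69/193 = 1.595555
A/A0 = exp(-1.595555) = 0.202796

0.202796


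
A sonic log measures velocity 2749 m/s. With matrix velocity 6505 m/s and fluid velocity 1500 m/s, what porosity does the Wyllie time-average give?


1/V - 1/Vm = 1/2749 - 1/6505 = 0.00021004
1/Vf - 1/Vm = 1/1500 - 1/6505 = 0.00051294
phi = 0.00021004 / 0.00051294 = 0.4095

0.4095


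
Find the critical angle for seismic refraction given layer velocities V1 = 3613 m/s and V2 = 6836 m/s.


V1/V2 = 3613/6836 = 0.528525
theta_c = arcsin(0.528525) = 31.9059 degrees

31.9059


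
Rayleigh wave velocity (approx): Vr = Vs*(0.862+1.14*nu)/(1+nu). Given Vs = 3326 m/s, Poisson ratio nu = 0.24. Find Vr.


Numerator factor = 0.862 + 1.14*0.24 = 1.1356
Denominator = 1 + 0.24 = 1.24
Vr = 3326 * 1.1356 / 1.24 = 3045.97 m/s

3045.97


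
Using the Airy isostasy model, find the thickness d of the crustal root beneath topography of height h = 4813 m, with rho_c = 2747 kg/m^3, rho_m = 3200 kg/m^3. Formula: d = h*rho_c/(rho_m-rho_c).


rho_m - rho_c = 3200 - 2747 = 453
d = 4813 * 2747 / 453
= 13221311 / 453
= 29186.12 m

29186.12


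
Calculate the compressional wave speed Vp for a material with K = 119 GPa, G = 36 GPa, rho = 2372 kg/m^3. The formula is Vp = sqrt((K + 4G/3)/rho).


First compute the effective modulus:
K + 4G/3 = 119e9 + 4*36e9/3 = 167000000000.0 Pa
Then divide by density:
167000000000.0 / 2372 = 70404721.7538 Pa/(kg/m^3)
Take the square root:
Vp = sqrt(70404721.7538) = 8390.75 m/s

8390.75


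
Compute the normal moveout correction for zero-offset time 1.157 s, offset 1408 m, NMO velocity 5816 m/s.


x/Vnmo = 1408/5816 = 0.242091
(x/Vnmo)^2 = 0.058608
t0^2 = 1.338649
sqrt(1.338649 + 0.058608) = 1.182056
dt = 1.182056 - 1.157 = 0.025056

0.025056


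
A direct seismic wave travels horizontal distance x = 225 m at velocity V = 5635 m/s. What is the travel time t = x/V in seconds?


t = x / V
= 225 / 5635
= 0.0399 s

0.0399


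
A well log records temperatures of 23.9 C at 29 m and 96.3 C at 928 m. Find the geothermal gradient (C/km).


dT = 96.3 - 23.9 = 72.4 C
dz = 928 - 29 = 899 m
gradient = dT/dz * 1000 = 72.4/899 * 1000 = 80.5339 C/km

80.5339


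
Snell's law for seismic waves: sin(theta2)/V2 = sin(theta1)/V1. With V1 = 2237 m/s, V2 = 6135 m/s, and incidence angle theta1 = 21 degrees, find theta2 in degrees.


sin(theta1) = sin(21 deg) = 0.358368
sin(theta2) = V2/V1 * sin(theta1) = 6135/2237 * 0.358368 = 0.982829
theta2 = arcsin(0.982829) = 79.3668 degrees

79.3668


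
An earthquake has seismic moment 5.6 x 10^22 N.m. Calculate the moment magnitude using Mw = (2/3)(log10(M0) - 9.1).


log10(M0) = log10(5.6 x 10^22) = 22.7482
Mw = 2/3 * (22.7482 - 9.1)
= 2/3 * 13.6482
= 9.1

9.1


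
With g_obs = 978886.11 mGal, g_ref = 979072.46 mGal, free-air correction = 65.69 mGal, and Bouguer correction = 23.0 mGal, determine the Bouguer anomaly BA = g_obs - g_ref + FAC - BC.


BA = g_obs - g_ref + FAC - BC
= 978886.11 - 979072.46 + 65.69 - 23.0
= -143.66 mGal

-143.66


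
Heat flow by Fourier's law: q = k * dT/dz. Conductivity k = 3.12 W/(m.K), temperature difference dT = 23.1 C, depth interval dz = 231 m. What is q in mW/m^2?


q = k * dT / dz * 1000
= 3.12 * 23.1 / 231 * 1000
= 0.312 * 1000
= 312.0 mW/m^2

312.0


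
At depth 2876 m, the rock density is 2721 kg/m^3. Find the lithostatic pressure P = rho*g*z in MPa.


P = rho * g * z / 1e6
= 2721 * 9.81 * 2876 / 1e6
= 76769096.76 / 1e6
= 76.7691 MPa

76.7691


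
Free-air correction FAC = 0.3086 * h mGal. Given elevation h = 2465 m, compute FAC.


FAC = 0.3086 * h
= 0.3086 * 2465
= 760.699 mGal

760.699


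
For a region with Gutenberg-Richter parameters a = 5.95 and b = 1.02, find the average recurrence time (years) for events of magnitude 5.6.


log10(N) = 5.95 - 1.02*5.6 = 0.238
N = 10^0.238 = 1.729816
T = 1/N = 1/1.729816 = 0.5781 years

0.5781


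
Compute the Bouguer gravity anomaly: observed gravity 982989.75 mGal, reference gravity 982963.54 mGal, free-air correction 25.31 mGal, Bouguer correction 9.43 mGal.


BA = g_obs - g_ref + FAC - BC
= 982989.75 - 982963.54 + 25.31 - 9.43
= 42.09 mGal

42.09


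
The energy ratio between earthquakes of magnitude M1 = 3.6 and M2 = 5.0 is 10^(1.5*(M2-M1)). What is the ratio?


M2 - M1 = 5.0 - 3.6 = 1.4
1.5 * 1.4 = 2.1
ratio = 10^2.1 = 125.89

125.89


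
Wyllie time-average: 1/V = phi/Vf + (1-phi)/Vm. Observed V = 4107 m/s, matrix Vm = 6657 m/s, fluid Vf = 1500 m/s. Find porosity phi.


1/V - 1/Vm = 1/4107 - 1/6657 = 9.327e-05
1/Vf - 1/Vm = 1/1500 - 1/6657 = 0.00051645
phi = 9.327e-05 / 0.00051645 = 0.1806

0.1806


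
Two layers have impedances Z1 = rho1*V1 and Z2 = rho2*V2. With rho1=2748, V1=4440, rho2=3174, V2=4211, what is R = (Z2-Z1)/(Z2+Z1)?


Z1 = 2748 * 4440 = 12201120
Z2 = 3174 * 4211 = 13365714
R = (13365714 - 12201120) / (13365714 + 12201120) = 1164594 / 25566834 = 0.0456

0.0456


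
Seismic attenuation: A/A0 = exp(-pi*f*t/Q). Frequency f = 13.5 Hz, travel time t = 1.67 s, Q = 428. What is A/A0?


pi*f*t/Q = pi*13.5*1.67/428 = 0.165484
A/A0 = exp(-0.165484) = 0.847483

0.847483


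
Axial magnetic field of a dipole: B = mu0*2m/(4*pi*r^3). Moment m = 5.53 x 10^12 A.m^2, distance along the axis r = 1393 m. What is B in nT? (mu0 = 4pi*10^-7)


m = 5.53 x 10^12 = 5530000000000 A.m^2
2m = 11060000000000 A.m^2
r^3 = 1393^3 = 2703045457
B = (4pi*10^-7) * 11060000000000 / (4*pi * 2703045457) * 1e9
= 13898405.899481 / 33967471000.12 * 1e9
= 409168.1097 nT

409168.1097


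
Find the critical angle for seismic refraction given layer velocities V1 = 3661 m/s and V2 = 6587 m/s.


V1/V2 = 3661/6587 = 0.555792
theta_c = arcsin(0.555792) = 33.7653 degrees

33.7653


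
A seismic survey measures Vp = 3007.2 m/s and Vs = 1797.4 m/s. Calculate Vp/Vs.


Vp/Vs = 3007.2 / 1797.4
= 1.6731

1.6731


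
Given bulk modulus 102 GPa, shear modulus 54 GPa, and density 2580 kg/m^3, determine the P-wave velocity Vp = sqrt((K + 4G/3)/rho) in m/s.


First compute the effective modulus:
K + 4G/3 = 102e9 + 4*54e9/3 = 174000000000.0 Pa
Then divide by density:
174000000000.0 / 2580 = 67441860.4651 Pa/(kg/m^3)
Take the square root:
Vp = sqrt(67441860.4651) = 8212.3 m/s

8212.3


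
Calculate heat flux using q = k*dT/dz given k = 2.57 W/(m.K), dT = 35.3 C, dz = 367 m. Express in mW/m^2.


q = k * dT / dz * 1000
= 2.57 * 35.3 / 367 * 1000
= 0.247196 * 1000
= 247.1962 mW/m^2

247.1962


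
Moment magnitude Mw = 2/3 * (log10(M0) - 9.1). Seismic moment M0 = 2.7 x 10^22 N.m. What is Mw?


log10(M0) = log10(2.7 x 10^22) = 22.4314
Mw = 2/3 * (22.4314 - 9.1)
= 2/3 * 13.3314
= 8.89

8.89


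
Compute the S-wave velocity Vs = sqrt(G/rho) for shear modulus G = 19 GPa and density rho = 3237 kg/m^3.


Convert G to Pa: G = 19e9 Pa
Compute G/rho = 19e9 / 3237 = 5869632.3757
Vs = sqrt(5869632.3757) = 2422.73 m/s

2422.73


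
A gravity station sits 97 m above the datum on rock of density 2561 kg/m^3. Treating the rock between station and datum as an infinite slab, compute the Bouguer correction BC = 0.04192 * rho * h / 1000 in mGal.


BC = 0.04192 * rho * h / 1000
= 0.04192 * 2561 * 97 / 1000
= 10.4136 mGal

10.4136


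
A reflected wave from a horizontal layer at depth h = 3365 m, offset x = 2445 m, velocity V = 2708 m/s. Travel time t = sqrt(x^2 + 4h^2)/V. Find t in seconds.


x^2 + 4h^2 = 2445^2 + 4*3365^2 = 5978025 + 45292900 = 51270925
sqrt(51270925) = 7160.3718
t = 7160.3718 / 2708 = 2.6442 s

2.6442


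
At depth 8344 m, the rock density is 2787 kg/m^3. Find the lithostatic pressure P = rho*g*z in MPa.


P = rho * g * z / 1e6
= 2787 * 9.81 * 8344 / 1e6
= 228128881.68 / 1e6
= 228.1289 MPa

228.1289


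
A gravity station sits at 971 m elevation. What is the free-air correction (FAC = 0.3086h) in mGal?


FAC = 0.3086 * h
= 0.3086 * 971
= 299.6506 mGal

299.6506


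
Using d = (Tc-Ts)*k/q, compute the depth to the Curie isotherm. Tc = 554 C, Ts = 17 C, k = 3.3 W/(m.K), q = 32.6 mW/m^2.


T_Curie - T_surf = 554 - 17 = 537 C
Convert q to W/m^2: 32.6 mW/m^2 = 0.0326 W/m^2
d = 537 * 3.3 / 0.0326 = 54358.9 m

54358.9


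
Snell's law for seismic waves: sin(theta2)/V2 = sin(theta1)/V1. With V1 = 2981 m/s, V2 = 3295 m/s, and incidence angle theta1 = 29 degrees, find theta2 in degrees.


sin(theta1) = sin(29 deg) = 0.48481
sin(theta2) = V2/V1 * sin(theta1) = 3295/2981 * 0.48481 = 0.535876
theta2 = arcsin(0.535876) = 32.4034 degrees

32.4034


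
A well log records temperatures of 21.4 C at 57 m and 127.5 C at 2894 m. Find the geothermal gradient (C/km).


dT = 127.5 - 21.4 = 106.1 C
dz = 2894 - 57 = 2837 m
gradient = dT/dz * 1000 = 106.1/2837 * 1000 = 37.3987 C/km

37.3987


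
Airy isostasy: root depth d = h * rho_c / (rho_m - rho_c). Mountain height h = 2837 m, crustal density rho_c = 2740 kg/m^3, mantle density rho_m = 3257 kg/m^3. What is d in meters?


rho_m - rho_c = 3257 - 2740 = 517
d = 2837 * 2740 / 517
= 7773380 / 517
= 15035.55 m

15035.55


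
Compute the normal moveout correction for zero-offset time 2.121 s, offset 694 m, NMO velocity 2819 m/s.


x/Vnmo = 694/2819 = 0.246187
(x/Vnmo)^2 = 0.060608
t0^2 = 4.498641
sqrt(4.498641 + 0.060608) = 2.13524
dt = 2.13524 - 2.121 = 0.01424

0.01424


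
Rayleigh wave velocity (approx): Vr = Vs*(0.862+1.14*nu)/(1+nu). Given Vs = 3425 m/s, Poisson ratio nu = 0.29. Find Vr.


Numerator factor = 0.862 + 1.14*0.29 = 1.1926
Denominator = 1 + 0.29 = 1.29
Vr = 3425 * 1.1926 / 1.29 = 3166.4 m/s

3166.4


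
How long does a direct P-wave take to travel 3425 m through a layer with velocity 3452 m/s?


t = x / V
= 3425 / 3452
= 0.9922 s

0.9922


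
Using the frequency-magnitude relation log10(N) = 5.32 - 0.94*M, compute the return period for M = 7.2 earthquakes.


log10(N) = 5.32 - 0.94*7.2 = -1.448
N = 10^-1.448 = 0.035645
T = 1/N = 1/0.035645 = 28.0543 years

28.0543


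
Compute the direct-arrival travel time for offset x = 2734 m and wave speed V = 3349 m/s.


t = x / V
= 2734 / 3349
= 0.8164 s

0.8164


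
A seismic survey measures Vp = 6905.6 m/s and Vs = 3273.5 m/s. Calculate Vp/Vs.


Vp/Vs = 6905.6 / 3273.5
= 2.1095

2.1095


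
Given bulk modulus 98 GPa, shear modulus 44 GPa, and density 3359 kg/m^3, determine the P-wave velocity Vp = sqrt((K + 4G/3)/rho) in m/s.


First compute the effective modulus:
K + 4G/3 = 98e9 + 4*44e9/3 = 156666666666.67 Pa
Then divide by density:
156666666666.67 / 3359 = 46640865.3369 Pa/(kg/m^3)
Take the square root:
Vp = sqrt(46640865.3369) = 6829.41 m/s

6829.41


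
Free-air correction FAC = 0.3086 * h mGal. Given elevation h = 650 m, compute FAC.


FAC = 0.3086 * h
= 0.3086 * 650
= 200.59 mGal

200.59


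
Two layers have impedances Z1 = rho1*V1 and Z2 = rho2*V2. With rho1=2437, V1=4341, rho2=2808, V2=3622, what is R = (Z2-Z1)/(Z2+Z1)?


Z1 = 2437 * 4341 = 10579017
Z2 = 2808 * 3622 = 10170576
R = (10170576 - 10579017) / (10170576 + 10579017) = -408441 / 20749593 = -0.0197

-0.0197


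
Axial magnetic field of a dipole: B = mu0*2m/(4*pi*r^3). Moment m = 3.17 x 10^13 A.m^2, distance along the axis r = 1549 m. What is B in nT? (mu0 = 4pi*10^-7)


m = 3.17 x 10^13 = 31700000000000 A.m^2
2m = 63400000000000 A.m^2
r^3 = 1549^3 = 3716672149
B = (4pi*10^-7) * 63400000000000 / (4*pi * 3716672149) * 1e9
= 79670789.695037 / 46705079676.4 * 1e9
= 1705827.0802 nT

1705827.0802


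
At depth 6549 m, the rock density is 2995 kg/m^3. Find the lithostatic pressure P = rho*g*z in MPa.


P = rho * g * z / 1e6
= 2995 * 9.81 * 6549 / 1e6
= 192415841.55 / 1e6
= 192.4158 MPa

192.4158


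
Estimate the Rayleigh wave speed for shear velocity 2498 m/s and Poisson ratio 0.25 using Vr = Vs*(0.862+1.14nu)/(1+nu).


Numerator factor = 0.862 + 1.14*0.25 = 1.147
Denominator = 1 + 0.25 = 1.25
Vr = 2498 * 1.147 / 1.25 = 2292.16 m/s

2292.16


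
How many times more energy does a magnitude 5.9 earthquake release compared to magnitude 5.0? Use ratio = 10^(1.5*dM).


M2 - M1 = 5.9 - 5.0 = 0.9
1.5 * 0.9 = 1.35
ratio = 10^1.35 = 22.39

22.39


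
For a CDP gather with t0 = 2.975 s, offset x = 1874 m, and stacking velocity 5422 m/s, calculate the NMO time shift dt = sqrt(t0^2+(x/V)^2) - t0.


x/Vnmo = 1874/5422 = 0.345629
(x/Vnmo)^2 = 0.119459
t0^2 = 8.850625
sqrt(8.850625 + 0.119459) = 2.99501
dt = 2.99501 - 2.975 = 0.02001

0.02001


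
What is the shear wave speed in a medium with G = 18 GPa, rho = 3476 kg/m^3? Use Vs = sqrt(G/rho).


Convert G to Pa: G = 18e9 Pa
Compute G/rho = 18e9 / 3476 = 5178365.9379
Vs = sqrt(5178365.9379) = 2275.6 m/s

2275.6


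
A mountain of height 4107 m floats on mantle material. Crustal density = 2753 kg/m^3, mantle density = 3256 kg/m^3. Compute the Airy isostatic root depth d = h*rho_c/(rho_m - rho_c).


rho_m - rho_c = 3256 - 2753 = 503
d = 4107 * 2753 / 503
= 11306571 / 503
= 22478.27 m

22478.27


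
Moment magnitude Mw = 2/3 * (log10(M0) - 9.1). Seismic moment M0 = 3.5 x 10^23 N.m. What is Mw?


log10(M0) = log10(3.5 x 10^23) = 23.5441
Mw = 2/3 * (23.5441 - 9.1)
= 2/3 * 14.4441
= 9.63

9.63


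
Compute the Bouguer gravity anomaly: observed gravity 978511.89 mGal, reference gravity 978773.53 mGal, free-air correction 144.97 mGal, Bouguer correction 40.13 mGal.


BA = g_obs - g_ref + FAC - BC
= 978511.89 - 978773.53 + 144.97 - 40.13
= -156.8 mGal

-156.8


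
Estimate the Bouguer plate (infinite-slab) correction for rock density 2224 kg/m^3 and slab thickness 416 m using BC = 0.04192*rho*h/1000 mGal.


BC = 0.04192 * rho * h / 1000
= 0.04192 * 2224 * 416 / 1000
= 38.7837 mGal

38.7837


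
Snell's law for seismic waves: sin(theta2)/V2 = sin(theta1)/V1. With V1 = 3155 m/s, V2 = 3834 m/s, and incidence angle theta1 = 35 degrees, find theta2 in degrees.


sin(theta1) = sin(35 deg) = 0.573576
sin(theta2) = V2/V1 * sin(theta1) = 3834/3155 * 0.573576 = 0.697018
theta2 = arcsin(0.697018) = 44.1883 degrees

44.1883


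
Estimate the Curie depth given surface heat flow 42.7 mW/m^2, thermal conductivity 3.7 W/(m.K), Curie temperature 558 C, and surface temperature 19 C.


T_Curie - T_surf = 558 - 19 = 539 C
Convert q to W/m^2: 42.7 mW/m^2 = 0.0427 W/m^2
d = 539 * 3.7 / 0.0427 = 46704.92 m

46704.92


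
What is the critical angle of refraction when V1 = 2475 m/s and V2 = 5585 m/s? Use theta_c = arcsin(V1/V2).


V1/V2 = 2475/5585 = 0.443151
theta_c = arcsin(0.443151) = 26.3051 degrees

26.3051


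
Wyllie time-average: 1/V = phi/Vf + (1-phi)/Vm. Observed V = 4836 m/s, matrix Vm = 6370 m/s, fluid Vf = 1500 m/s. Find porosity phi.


1/V - 1/Vm = 1/4836 - 1/6370 = 4.98e-05
1/Vf - 1/Vm = 1/1500 - 1/6370 = 0.00050968
phi = 4.98e-05 / 0.00050968 = 0.0977

0.0977


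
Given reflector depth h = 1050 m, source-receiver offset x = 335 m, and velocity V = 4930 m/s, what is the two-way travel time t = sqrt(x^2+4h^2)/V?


x^2 + 4h^2 = 335^2 + 4*1050^2 = 112225 + 4410000 = 4522225
sqrt(4522225) = 2126.5524
t = 2126.5524 / 4930 = 0.4313 s

0.4313


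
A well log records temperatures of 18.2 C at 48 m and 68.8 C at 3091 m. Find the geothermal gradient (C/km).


dT = 68.8 - 18.2 = 50.6 C
dz = 3091 - 48 = 3043 m
gradient = dT/dz * 1000 = 50.6/3043 * 1000 = 16.6283 C/km

16.6283


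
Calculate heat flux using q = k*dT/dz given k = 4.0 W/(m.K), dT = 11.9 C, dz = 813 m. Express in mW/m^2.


q = k * dT / dz * 1000
= 4.0 * 11.9 / 813 * 1000
= 0.058549 * 1000
= 58.5486 mW/m^2

58.5486


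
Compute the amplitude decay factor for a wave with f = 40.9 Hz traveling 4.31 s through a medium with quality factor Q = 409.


pi*f*t/Q = pi*40.9*4.31/409 = 1.354026
A/A0 = exp(-1.354026) = 0.258199

0.258199


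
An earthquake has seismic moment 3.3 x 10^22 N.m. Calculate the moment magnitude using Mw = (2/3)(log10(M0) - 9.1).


log10(M0) = log10(3.3 x 10^22) = 22.5185
Mw = 2/3 * (22.5185 - 9.1)
= 2/3 * 13.4185
= 8.95

8.95


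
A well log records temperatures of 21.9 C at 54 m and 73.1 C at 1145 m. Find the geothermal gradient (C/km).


dT = 73.1 - 21.9 = 51.2 C
dz = 1145 - 54 = 1091 m
gradient = dT/dz * 1000 = 51.2/1091 * 1000 = 46.9294 C/km

46.9294


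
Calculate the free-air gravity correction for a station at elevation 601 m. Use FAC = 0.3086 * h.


FAC = 0.3086 * h
= 0.3086 * 601
= 185.4686 mGal

185.4686


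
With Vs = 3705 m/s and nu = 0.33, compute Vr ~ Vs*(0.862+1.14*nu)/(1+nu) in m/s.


Numerator factor = 0.862 + 1.14*0.33 = 1.2382
Denominator = 1 + 0.33 = 1.33
Vr = 3705 * 1.2382 / 1.33 = 3449.27 m/s

3449.27


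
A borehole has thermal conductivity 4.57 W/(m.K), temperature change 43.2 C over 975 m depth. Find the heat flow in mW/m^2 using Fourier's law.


q = k * dT / dz * 1000
= 4.57 * 43.2 / 975 * 1000
= 0.202486 * 1000
= 202.4862 mW/m^2

202.4862


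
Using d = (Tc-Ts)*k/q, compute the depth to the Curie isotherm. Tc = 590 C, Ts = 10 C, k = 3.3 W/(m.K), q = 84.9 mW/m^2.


T_Curie - T_surf = 590 - 10 = 580 C
Convert q to W/m^2: 84.9 mW/m^2 = 0.0849 W/m^2
d = 580 * 3.3 / 0.0849 = 22544.17 m

22544.17


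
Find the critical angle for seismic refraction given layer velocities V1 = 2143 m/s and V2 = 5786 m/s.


V1/V2 = 2143/5786 = 0.370377
theta_c = arcsin(0.370377) = 21.7389 degrees

21.7389


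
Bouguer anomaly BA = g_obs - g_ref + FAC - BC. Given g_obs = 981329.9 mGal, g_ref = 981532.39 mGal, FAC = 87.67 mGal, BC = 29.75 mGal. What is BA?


BA = g_obs - g_ref + FAC - BC
= 981329.9 - 981532.39 + 87.67 - 29.75
= -144.57 mGal

-144.57


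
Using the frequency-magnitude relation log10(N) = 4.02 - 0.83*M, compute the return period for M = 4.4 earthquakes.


log10(N) = 4.02 - 0.83*4.4 = 0.368
N = 10^0.368 = 2.333458
T = 1/N = 1/2.333458 = 0.4285 years

0.4285


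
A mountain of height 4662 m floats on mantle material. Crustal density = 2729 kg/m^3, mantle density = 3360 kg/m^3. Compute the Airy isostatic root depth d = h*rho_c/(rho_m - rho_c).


rho_m - rho_c = 3360 - 2729 = 631
d = 4662 * 2729 / 631
= 12722598 / 631
= 20162.6 m

20162.6


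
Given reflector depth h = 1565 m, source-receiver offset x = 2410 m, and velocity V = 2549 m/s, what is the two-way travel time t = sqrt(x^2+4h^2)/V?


x^2 + 4h^2 = 2410^2 + 4*1565^2 = 5808100 + 9796900 = 15605000
sqrt(15605000) = 3950.3164
t = 3950.3164 / 2549 = 1.5498 s

1.5498


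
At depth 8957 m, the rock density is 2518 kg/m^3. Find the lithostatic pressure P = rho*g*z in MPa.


P = rho * g * z / 1e6
= 2518 * 9.81 * 8957 / 1e6
= 221252052.06 / 1e6
= 221.2521 MPa

221.2521


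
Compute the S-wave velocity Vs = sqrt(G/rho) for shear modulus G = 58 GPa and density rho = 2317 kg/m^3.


Convert G to Pa: G = 58e9 Pa
Compute G/rho = 58e9 / 2317 = 25032369.4432
Vs = sqrt(25032369.4432) = 5003.24 m/s

5003.24


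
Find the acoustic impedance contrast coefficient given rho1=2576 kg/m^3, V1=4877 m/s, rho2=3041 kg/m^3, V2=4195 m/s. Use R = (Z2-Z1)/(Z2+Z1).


Z1 = 2576 * 4877 = 12563152
Z2 = 3041 * 4195 = 12756995
R = (12756995 - 12563152) / (12756995 + 12563152) = 193843 / 25320147 = 0.0077

0.0077


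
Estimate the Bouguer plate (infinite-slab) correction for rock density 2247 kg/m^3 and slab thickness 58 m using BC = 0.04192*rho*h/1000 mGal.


BC = 0.04192 * rho * h / 1000
= 0.04192 * 2247 * 58 / 1000
= 5.4633 mGal

5.4633


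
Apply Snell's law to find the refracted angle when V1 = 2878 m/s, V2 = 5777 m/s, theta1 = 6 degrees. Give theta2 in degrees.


sin(theta1) = sin(6 deg) = 0.104528
sin(theta2) = V2/V1 * sin(theta1) = 5777/2878 * 0.104528 = 0.20982
theta2 = arcsin(0.20982) = 12.1118 degrees

12.1118


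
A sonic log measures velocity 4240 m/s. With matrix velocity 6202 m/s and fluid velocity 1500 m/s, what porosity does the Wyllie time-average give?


1/V - 1/Vm = 1/4240 - 1/6202 = 7.461e-05
1/Vf - 1/Vm = 1/1500 - 1/6202 = 0.00050543
phi = 7.461e-05 / 0.00050543 = 0.1476

0.1476


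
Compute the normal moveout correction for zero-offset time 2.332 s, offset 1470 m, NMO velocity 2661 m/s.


x/Vnmo = 1470/2661 = 0.552424
(x/Vnmo)^2 = 0.305172
t0^2 = 5.438224
sqrt(5.438224 + 0.305172) = 2.396538
dt = 2.396538 - 2.332 = 0.064538

0.064538


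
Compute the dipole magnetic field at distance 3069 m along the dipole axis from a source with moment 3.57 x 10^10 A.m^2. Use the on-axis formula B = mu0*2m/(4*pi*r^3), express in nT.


m = 3.57 x 10^10 = 35700000000 A.m^2
2m = 71400000000 A.m^2
r^3 = 3069^3 = 28906177509
B = (4pi*10^-7) * 71400000000 / (4*pi * 28906177509) * 1e9
= 89723.886187 / 363245739622.55 * 1e9
= 247.006 nT

247.006


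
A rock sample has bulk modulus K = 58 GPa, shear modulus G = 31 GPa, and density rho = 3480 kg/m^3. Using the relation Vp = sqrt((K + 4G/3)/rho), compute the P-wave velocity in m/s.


First compute the effective modulus:
K + 4G/3 = 58e9 + 4*31e9/3 = 99333333333.33 Pa
Then divide by density:
99333333333.33 / 3480 = 28544061.3027 Pa/(kg/m^3)
Take the square root:
Vp = sqrt(28544061.3027) = 5342.66 m/s

5342.66


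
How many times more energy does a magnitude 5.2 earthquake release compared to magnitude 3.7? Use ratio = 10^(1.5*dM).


M2 - M1 = 5.2 - 3.7 = 1.5
1.5 * 1.5 = 2.25
ratio = 10^2.25 = 177.83

177.83


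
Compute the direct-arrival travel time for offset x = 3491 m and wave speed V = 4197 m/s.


t = x / V
= 3491 / 4197
= 0.8318 s

0.8318


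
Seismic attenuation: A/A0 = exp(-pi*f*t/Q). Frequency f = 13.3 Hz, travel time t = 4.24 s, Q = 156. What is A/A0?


pi*f*t/Q = pi*13.3*4.24/156 = 1.135645
A/A0 = exp(-1.135645) = 0.321215

0.321215


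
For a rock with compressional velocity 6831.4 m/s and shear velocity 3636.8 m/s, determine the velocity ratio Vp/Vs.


Vp/Vs = 6831.4 / 3636.8
= 1.8784

1.8784


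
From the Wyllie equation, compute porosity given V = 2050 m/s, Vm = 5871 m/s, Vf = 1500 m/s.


1/V - 1/Vm = 1/2050 - 1/5871 = 0.00031748
1/Vf - 1/Vm = 1/1500 - 1/5871 = 0.00049634
phi = 0.00031748 / 0.00049634 = 0.6396

0.6396


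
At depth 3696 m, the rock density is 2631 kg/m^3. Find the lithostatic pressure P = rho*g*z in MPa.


P = rho * g * z / 1e6
= 2631 * 9.81 * 3696 / 1e6
= 95394166.56 / 1e6
= 95.3942 MPa

95.3942


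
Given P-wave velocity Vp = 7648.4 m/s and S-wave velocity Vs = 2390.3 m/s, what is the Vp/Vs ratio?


Vp/Vs = 7648.4 / 2390.3
= 3.1998

3.1998


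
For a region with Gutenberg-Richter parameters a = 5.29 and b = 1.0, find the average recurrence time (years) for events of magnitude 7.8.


log10(N) = 5.29 - 1.0*7.8 = -2.51
N = 10^-2.51 = 0.00309
T = 1/N = 1/0.00309 = 323.5937 years

323.5937


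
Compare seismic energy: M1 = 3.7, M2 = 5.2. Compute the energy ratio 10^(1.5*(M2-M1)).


M2 - M1 = 5.2 - 3.7 = 1.5
1.5 * 1.5 = 2.25
ratio = 10^2.25 = 177.83

177.83


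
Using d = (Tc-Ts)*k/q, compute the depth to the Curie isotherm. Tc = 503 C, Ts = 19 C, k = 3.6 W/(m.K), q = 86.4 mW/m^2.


T_Curie - T_surf = 503 - 19 = 484 C
Convert q to W/m^2: 86.4 mW/m^2 = 0.0864 W/m^2
d = 484 * 3.6 / 0.0864 = 20166.67 m

20166.67


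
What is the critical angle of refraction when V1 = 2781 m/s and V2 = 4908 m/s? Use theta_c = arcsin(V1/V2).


V1/V2 = 2781/4908 = 0.566626
theta_c = arcsin(0.566626) = 34.5153 degrees

34.5153


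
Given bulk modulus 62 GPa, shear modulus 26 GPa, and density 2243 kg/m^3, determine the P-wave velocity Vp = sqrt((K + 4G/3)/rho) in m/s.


First compute the effective modulus:
K + 4G/3 = 62e9 + 4*26e9/3 = 96666666666.67 Pa
Then divide by density:
96666666666.67 / 2243 = 43097042.6512 Pa/(kg/m^3)
Take the square root:
Vp = sqrt(43097042.6512) = 6564.83 m/s

6564.83


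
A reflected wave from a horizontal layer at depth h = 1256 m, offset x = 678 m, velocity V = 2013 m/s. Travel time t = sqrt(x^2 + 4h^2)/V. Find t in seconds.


x^2 + 4h^2 = 678^2 + 4*1256^2 = 459684 + 6310144 = 6769828
sqrt(6769828) = 2601.8893
t = 2601.8893 / 2013 = 1.2925 s

1.2925


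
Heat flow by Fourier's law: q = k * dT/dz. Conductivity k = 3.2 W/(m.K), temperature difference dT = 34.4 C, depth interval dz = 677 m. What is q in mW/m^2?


q = k * dT / dz * 1000
= 3.2 * 34.4 / 677 * 1000
= 0.1626 * 1000
= 162.5997 mW/m^2

162.5997


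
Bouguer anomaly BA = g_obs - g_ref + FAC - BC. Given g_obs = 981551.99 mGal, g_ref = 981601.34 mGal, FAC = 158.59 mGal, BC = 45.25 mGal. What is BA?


BA = g_obs - g_ref + FAC - BC
= 981551.99 - 981601.34 + 158.59 - 45.25
= 63.99 mGal

63.99


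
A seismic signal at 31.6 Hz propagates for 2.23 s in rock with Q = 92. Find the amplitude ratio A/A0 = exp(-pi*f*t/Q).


pi*f*t/Q = pi*31.6*2.23/92 = 2.406323
A/A0 = exp(-2.406323) = 0.090146

0.090146


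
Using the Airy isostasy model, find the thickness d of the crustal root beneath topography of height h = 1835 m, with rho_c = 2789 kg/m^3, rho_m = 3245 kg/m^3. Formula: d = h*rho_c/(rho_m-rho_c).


rho_m - rho_c = 3245 - 2789 = 456
d = 1835 * 2789 / 456
= 5117815 / 456
= 11223.28 m

11223.28


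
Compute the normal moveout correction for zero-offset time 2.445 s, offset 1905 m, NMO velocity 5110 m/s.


x/Vnmo = 1905/5110 = 0.372798
(x/Vnmo)^2 = 0.138979
t0^2 = 5.978025
sqrt(5.978025 + 0.138979) = 2.473258
dt = 2.473258 - 2.445 = 0.028258

0.028258


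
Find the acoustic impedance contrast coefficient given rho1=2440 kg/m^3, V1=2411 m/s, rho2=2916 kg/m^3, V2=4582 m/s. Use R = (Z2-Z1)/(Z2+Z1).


Z1 = 2440 * 2411 = 5882840
Z2 = 2916 * 4582 = 13361112
R = (13361112 - 5882840) / (13361112 + 5882840) = 7478272 / 19243952 = 0.3886

0.3886


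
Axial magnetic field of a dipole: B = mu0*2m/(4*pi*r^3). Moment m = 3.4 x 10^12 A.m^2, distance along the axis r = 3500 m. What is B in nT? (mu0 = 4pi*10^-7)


m = 3.4 x 10^12 = 3400000000000 A.m^2
2m = 6800000000000 A.m^2
r^3 = 3500^3 = 42875000000
B = (4pi*10^-7) * 6800000000000 / (4*pi * 42875000000) * 1e9
= 8545132.017764 / 538783140090.65 * 1e9
= 15860.0583 nT

15860.0583


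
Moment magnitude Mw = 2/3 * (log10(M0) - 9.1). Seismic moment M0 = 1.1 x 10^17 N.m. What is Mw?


log10(M0) = log10(1.1 x 10^17) = 17.0414
Mw = 2/3 * (17.0414 - 9.1)
= 2/3 * 7.9414
= 5.29

5.29


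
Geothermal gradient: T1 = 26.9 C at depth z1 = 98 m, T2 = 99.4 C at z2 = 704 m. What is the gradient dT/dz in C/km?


dT = 99.4 - 26.9 = 72.5 C
dz = 704 - 98 = 606 m
gradient = dT/dz * 1000 = 72.5/606 * 1000 = 119.637 C/km

119.637


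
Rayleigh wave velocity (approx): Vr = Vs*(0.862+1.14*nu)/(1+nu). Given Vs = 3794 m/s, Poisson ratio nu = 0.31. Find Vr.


Numerator factor = 0.862 + 1.14*0.31 = 1.2154
Denominator = 1 + 0.31 = 1.31
Vr = 3794 * 1.2154 / 1.31 = 3520.02 m/s

3520.02


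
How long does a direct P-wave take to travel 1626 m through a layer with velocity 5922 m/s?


t = x / V
= 1626 / 5922
= 0.2746 s

0.2746


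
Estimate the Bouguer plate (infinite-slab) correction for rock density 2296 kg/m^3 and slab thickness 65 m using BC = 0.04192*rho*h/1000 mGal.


BC = 0.04192 * rho * h / 1000
= 0.04192 * 2296 * 65 / 1000
= 6.2561 mGal

6.2561


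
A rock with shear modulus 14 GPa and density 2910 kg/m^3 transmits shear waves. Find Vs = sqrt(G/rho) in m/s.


Convert G to Pa: G = 14e9 Pa
Compute G/rho = 14e9 / 2910 = 4810996.5636
Vs = sqrt(4810996.5636) = 2193.4 m/s

2193.4


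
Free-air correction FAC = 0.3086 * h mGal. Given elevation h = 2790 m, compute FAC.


FAC = 0.3086 * h
= 0.3086 * 2790
= 860.994 mGal

860.994


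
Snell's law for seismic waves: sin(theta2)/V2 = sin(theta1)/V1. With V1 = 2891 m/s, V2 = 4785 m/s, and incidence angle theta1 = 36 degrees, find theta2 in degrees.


sin(theta1) = sin(36 deg) = 0.587785
sin(theta2) = V2/V1 * sin(theta1) = 4785/2891 * 0.587785 = 0.972865
theta2 = arcsin(0.972865) = 76.622 degrees

76.622


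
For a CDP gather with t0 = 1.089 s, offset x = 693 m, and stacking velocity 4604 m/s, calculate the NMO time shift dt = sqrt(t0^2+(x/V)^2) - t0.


x/Vnmo = 693/4604 = 0.150521
(x/Vnmo)^2 = 0.022657
t0^2 = 1.185921
sqrt(1.185921 + 0.022657) = 1.099353
dt = 1.099353 - 1.089 = 0.010353

0.010353


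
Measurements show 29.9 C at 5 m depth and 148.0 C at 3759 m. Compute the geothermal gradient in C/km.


dT = 148.0 - 29.9 = 118.1 C
dz = 3759 - 5 = 3754 m
gradient = dT/dz * 1000 = 118.1/3754 * 1000 = 31.4598 C/km

31.4598


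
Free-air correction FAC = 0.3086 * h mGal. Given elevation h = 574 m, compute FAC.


FAC = 0.3086 * h
= 0.3086 * 574
= 177.1364 mGal

177.1364


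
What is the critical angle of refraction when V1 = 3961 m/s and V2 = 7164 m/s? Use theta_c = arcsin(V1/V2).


V1/V2 = 3961/7164 = 0.552903
theta_c = arcsin(0.552903) = 33.5664 degrees

33.5664


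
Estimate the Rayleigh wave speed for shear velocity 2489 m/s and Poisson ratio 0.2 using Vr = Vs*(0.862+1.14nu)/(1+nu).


Numerator factor = 0.862 + 1.14*0.2 = 1.09
Denominator = 1 + 0.2 = 1.2
Vr = 2489 * 1.09 / 1.2 = 2260.84 m/s

2260.84


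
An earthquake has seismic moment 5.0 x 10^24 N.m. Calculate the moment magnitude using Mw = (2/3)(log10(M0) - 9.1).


log10(M0) = log10(5.0 x 10^24) = 24.699
Mw = 2/3 * (24.699 - 9.1)
= 2/3 * 15.599
= 10.4

10.4


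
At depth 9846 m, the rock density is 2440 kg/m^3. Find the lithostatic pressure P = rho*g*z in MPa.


P = rho * g * z / 1e6
= 2440 * 9.81 * 9846 / 1e6
= 235677794.4 / 1e6
= 235.6778 MPa

235.6778


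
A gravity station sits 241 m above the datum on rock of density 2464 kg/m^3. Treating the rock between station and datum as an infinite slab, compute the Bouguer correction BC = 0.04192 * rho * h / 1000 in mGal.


BC = 0.04192 * rho * h / 1000
= 0.04192 * 2464 * 241 / 1000
= 24.8931 mGal

24.8931


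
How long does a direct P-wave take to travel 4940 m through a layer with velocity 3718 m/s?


t = x / V
= 4940 / 3718
= 1.3287 s

1.3287


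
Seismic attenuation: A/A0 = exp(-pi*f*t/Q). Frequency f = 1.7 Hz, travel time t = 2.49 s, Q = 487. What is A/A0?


pi*f*t/Q = pi*1.7*2.49/487 = 0.027307
A/A0 = exp(-0.027307) = 0.973063

0.973063


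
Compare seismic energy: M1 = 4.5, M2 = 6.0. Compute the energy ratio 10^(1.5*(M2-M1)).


M2 - M1 = 6.0 - 4.5 = 1.5
1.5 * 1.5 = 2.25
ratio = 10^2.25 = 177.83

177.83


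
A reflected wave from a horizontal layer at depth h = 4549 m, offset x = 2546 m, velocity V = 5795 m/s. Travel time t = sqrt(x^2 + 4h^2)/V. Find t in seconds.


x^2 + 4h^2 = 2546^2 + 4*4549^2 = 6482116 + 82773604 = 89255720
sqrt(89255720) = 9447.5245
t = 9447.5245 / 5795 = 1.6303 s

1.6303


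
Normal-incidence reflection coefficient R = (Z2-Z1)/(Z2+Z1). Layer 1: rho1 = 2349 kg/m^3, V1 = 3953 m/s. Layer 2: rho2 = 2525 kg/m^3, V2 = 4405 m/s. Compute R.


Z1 = 2349 * 3953 = 9285597
Z2 = 2525 * 4405 = 11122625
R = (11122625 - 9285597) / (11122625 + 9285597) = 1837028 / 20408222 = 0.09

0.09


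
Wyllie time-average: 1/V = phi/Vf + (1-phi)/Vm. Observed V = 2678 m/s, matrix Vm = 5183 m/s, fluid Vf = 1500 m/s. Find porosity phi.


1/V - 1/Vm = 1/2678 - 1/5183 = 0.00018047
1/Vf - 1/Vm = 1/1500 - 1/5183 = 0.00047373
phi = 0.00018047 / 0.00047373 = 0.381

0.381


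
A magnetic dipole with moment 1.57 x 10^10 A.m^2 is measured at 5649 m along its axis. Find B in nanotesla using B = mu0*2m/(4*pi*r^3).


m = 1.57 x 10^10 = 15700000000 A.m^2
2m = 31400000000 A.m^2
r^3 = 5649^3 = 180266374449
B = (4pi*10^-7) * 31400000000 / (4*pi * 180266374449) * 1e9
= 39458.403729 / 2265294070632.98 * 1e9
= 17.4187 nT

17.4187


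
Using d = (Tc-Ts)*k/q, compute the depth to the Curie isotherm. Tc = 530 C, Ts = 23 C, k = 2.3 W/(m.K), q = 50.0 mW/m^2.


T_Curie - T_surf = 530 - 23 = 507 C
Convert q to W/m^2: 50.0 mW/m^2 = 0.05 W/m^2
d = 507 * 2.3 / 0.05 = 23322.0 m

23322.0


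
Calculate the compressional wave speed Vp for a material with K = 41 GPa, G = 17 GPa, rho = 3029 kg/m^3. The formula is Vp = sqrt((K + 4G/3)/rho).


First compute the effective modulus:
K + 4G/3 = 41e9 + 4*17e9/3 = 63666666666.67 Pa
Then divide by density:
63666666666.67 / 3029 = 21019038.1864 Pa/(kg/m^3)
Take the square root:
Vp = sqrt(21019038.1864) = 4584.65 m/s

4584.65


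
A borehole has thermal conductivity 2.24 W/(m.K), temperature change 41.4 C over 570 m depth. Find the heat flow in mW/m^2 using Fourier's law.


q = k * dT / dz * 1000
= 2.24 * 41.4 / 570 * 1000
= 0.162695 * 1000
= 162.6947 mW/m^2

162.6947


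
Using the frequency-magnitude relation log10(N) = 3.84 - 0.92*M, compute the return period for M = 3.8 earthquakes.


log10(N) = 3.84 - 0.92*3.8 = 0.344
N = 10^0.344 = 2.208005
T = 1/N = 1/2.208005 = 0.4529 years

0.4529


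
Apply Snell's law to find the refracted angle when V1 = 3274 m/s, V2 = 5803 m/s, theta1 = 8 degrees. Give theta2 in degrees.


sin(theta1) = sin(8 deg) = 0.139173
sin(theta2) = V2/V1 * sin(theta1) = 5803/3274 * 0.139173 = 0.246677
theta2 = arcsin(0.246677) = 14.281 degrees

14.281


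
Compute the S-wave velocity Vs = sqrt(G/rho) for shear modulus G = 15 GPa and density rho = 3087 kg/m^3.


Convert G to Pa: G = 15e9 Pa
Compute G/rho = 15e9 / 3087 = 4859086.4917
Vs = sqrt(4859086.4917) = 2204.33 m/s

2204.33


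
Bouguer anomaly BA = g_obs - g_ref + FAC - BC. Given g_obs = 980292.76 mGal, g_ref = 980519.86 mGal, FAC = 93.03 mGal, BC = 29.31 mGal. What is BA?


BA = g_obs - g_ref + FAC - BC
= 980292.76 - 980519.86 + 93.03 - 29.31
= -163.38 mGal

-163.38


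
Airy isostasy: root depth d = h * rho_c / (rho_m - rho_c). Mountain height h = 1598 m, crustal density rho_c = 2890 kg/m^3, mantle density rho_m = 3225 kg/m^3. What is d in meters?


rho_m - rho_c = 3225 - 2890 = 335
d = 1598 * 2890 / 335
= 4618220 / 335
= 13785.73 m

13785.73


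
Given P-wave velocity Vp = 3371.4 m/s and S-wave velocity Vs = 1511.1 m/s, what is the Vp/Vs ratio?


Vp/Vs = 3371.4 / 1511.1
= 2.2311

2.2311


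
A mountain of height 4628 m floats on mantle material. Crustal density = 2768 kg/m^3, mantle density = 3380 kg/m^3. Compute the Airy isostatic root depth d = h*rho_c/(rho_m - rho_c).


rho_m - rho_c = 3380 - 2768 = 612
d = 4628 * 2768 / 612
= 12810304 / 612
= 20931.87 m

20931.87


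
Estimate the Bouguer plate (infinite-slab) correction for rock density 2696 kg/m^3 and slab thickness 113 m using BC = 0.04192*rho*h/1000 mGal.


BC = 0.04192 * rho * h / 1000
= 0.04192 * 2696 * 113 / 1000
= 12.7708 mGal

12.7708


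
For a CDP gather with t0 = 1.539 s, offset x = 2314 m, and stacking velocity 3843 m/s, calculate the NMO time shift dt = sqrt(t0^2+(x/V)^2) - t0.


x/Vnmo = 2314/3843 = 0.602134
(x/Vnmo)^2 = 0.362565
t0^2 = 2.368521
sqrt(2.368521 + 0.362565) = 1.6526
dt = 1.6526 - 1.539 = 0.1136

0.1136


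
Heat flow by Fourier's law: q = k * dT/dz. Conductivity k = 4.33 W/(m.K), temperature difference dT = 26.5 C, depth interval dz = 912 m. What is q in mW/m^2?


q = k * dT / dz * 1000
= 4.33 * 26.5 / 912 * 1000
= 0.125817 * 1000
= 125.8169 mW/m^2

125.8169


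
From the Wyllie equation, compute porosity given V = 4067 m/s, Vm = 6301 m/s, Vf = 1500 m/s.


1/V - 1/Vm = 1/4067 - 1/6301 = 8.718e-05
1/Vf - 1/Vm = 1/1500 - 1/6301 = 0.00050796
phi = 8.718e-05 / 0.00050796 = 0.1716

0.1716


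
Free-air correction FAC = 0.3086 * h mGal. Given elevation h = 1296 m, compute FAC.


FAC = 0.3086 * h
= 0.3086 * 1296
= 399.9456 mGal

399.9456


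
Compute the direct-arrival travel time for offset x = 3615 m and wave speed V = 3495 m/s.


t = x / V
= 3615 / 3495
= 1.0343 s

1.0343


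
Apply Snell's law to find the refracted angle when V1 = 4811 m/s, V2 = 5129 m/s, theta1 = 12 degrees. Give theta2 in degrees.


sin(theta1) = sin(12 deg) = 0.207912
sin(theta2) = V2/V1 * sin(theta1) = 5129/4811 * 0.207912 = 0.221654
theta2 = arcsin(0.221654) = 12.8062 degrees

12.8062


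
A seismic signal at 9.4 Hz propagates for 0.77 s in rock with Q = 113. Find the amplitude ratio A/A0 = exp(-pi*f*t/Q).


pi*f*t/Q = pi*9.4*0.77/113 = 0.201229
A/A0 = exp(-0.201229) = 0.817725

0.817725


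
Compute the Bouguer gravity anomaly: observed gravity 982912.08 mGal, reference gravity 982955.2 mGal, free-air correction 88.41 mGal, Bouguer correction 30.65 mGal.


BA = g_obs - g_ref + FAC - BC
= 982912.08 - 982955.2 + 88.41 - 30.65
= 14.64 mGal

14.64


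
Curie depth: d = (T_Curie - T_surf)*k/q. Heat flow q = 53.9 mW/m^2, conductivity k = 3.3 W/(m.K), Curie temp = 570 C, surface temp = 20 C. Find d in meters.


T_Curie - T_surf = 570 - 20 = 550 C
Convert q to W/m^2: 53.9 mW/m^2 = 0.0539 W/m^2
d = 550 * 3.3 / 0.0539 = 33673.47 m

33673.47


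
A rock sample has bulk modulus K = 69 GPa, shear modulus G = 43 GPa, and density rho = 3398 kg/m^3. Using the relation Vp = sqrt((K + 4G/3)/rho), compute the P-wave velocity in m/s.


First compute the effective modulus:
K + 4G/3 = 69e9 + 4*43e9/3 = 126333333333.33 Pa
Then divide by density:
126333333333.33 / 3398 = 37178732.5878 Pa/(kg/m^3)
Take the square root:
Vp = sqrt(37178732.5878) = 6097.44 m/s

6097.44


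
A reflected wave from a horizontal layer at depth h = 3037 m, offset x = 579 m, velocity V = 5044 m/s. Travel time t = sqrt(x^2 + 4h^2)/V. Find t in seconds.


x^2 + 4h^2 = 579^2 + 4*3037^2 = 335241 + 36893476 = 37228717
sqrt(37228717) = 6101.534
t = 6101.534 / 5044 = 1.2097 s

1.2097


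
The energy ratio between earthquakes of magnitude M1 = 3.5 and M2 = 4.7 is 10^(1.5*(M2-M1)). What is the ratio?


M2 - M1 = 4.7 - 3.5 = 1.2
1.5 * 1.2 = 1.8
ratio = 10^1.8 = 63.1

63.1


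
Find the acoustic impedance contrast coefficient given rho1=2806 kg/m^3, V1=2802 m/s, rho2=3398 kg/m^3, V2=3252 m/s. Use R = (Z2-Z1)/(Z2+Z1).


Z1 = 2806 * 2802 = 7862412
Z2 = 3398 * 3252 = 11050296
R = (11050296 - 7862412) / (11050296 + 7862412) = 3187884 / 18912708 = 0.1686

0.1686


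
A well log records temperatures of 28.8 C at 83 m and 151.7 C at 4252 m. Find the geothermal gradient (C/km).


dT = 151.7 - 28.8 = 122.9 C
dz = 4252 - 83 = 4169 m
gradient = dT/dz * 1000 = 122.9/4169 * 1000 = 29.4795 C/km

29.4795


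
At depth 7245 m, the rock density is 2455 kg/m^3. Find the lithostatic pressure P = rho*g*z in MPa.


P = rho * g * z / 1e6
= 2455 * 9.81 * 7245 / 1e6
= 174485319.75 / 1e6
= 174.4853 MPa

174.4853


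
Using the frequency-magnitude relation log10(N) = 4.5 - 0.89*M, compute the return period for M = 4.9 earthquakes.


log10(N) = 4.5 - 0.89*4.9 = 0.139
N = 10^0.139 = 1.377209
T = 1/N = 1/1.377209 = 0.7261 years

0.7261


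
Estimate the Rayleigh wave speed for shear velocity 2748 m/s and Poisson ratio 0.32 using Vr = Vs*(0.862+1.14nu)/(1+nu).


Numerator factor = 0.862 + 1.14*0.32 = 1.2268
Denominator = 1 + 0.32 = 1.32
Vr = 2748 * 1.2268 / 1.32 = 2553.97 m/s

2553.97


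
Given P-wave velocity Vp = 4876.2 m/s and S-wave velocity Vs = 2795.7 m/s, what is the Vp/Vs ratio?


Vp/Vs = 4876.2 / 2795.7
= 1.7442

1.7442


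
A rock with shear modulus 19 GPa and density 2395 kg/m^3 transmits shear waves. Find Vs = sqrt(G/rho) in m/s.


Convert G to Pa: G = 19e9 Pa
Compute G/rho = 19e9 / 2395 = 7933194.1545
Vs = sqrt(7933194.1545) = 2816.59 m/s

2816.59


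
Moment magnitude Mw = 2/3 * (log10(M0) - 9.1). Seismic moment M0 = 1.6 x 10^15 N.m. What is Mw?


log10(M0) = log10(1.6 x 10^15) = 15.2041
Mw = 2/3 * (15.2041 - 9.1)
= 2/3 * 6.1041
= 4.07

4.07


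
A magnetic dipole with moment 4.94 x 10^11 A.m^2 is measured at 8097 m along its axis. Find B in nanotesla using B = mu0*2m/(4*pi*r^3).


m = 4.94 x 10^11 = 494000000000 A.m^2
2m = 988000000000 A.m^2
r^3 = 8097^3 = 530850728673
B = (4pi*10^-7) * 988000000000 / (4*pi * 530850728673) * 1e9
= 1241557.416699 / 6670866997407.54 * 1e9
= 186.1163 nT

186.1163
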